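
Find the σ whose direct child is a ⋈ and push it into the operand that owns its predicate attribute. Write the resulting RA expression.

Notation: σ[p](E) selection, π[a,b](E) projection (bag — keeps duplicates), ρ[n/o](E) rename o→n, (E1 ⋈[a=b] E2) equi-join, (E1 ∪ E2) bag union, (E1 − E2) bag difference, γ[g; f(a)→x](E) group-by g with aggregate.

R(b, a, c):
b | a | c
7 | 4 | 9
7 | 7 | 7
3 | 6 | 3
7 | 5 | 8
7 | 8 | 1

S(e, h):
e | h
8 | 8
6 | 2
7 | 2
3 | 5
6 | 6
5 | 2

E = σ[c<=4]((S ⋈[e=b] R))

σ filters on c, owned by the right side.
E' = (S ⋈[e=b] σ[c<=4](R))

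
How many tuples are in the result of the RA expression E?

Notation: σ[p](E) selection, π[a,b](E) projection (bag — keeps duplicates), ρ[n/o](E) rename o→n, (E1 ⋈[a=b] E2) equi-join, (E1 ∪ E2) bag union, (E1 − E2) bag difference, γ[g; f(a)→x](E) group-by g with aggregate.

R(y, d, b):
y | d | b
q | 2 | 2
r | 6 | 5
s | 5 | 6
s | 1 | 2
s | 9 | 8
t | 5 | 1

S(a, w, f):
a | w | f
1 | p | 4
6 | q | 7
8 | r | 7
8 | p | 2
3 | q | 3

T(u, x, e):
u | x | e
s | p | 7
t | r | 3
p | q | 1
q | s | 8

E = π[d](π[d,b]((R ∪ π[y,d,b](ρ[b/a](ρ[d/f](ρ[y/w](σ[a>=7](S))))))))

Subexpression sizes:
  R → 6
  S → 5
  σ[a>=7](S) → 2
  ρ[y/w](σ[a>=7](S)) → 2
  ρ[d/f](ρ[y/w](σ[a>=7](S))) → 2
  ρ[b/a](ρ[d/f](ρ[y/w](σ[a>=7](S)))) → 2
  π[y,d,b](ρ[b/a](ρ[d/f](ρ[y/w](σ[a>=7](S))))) → 2
  (R ∪ π[y,d,b](ρ[b/a](ρ[d/f](ρ[y/w](σ[a>=7](S)))))) → 8
  π[d,b]((R ∪ π[y,d,b](ρ[b/a](ρ[d/f](ρ[y/w](σ[a>=7](S))))))) → 8
  π[d](π[d,b]((R ∪ π[y,d,b](ρ[b/a](ρ[d/f](ρ[y/w](σ[a>=7](S)))))))) → 8

|E| = 8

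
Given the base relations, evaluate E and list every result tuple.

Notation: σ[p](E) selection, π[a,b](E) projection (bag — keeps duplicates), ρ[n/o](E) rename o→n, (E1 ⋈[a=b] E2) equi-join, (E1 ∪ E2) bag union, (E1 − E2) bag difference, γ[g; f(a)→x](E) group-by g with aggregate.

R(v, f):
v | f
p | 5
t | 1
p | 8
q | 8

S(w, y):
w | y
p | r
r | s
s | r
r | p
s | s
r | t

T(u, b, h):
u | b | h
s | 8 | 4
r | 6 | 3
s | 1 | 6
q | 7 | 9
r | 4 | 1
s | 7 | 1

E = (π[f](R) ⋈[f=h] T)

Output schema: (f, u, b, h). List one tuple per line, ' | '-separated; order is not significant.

Stepwise |·|:
  R → 4
  π[f](R) → 4
  T → 6
  (π[f](R) ⋈[f=h] T) → 2

== RESULT ==
f | u | b | h
1 | r | 4 | 1
1 | s | 7 | 1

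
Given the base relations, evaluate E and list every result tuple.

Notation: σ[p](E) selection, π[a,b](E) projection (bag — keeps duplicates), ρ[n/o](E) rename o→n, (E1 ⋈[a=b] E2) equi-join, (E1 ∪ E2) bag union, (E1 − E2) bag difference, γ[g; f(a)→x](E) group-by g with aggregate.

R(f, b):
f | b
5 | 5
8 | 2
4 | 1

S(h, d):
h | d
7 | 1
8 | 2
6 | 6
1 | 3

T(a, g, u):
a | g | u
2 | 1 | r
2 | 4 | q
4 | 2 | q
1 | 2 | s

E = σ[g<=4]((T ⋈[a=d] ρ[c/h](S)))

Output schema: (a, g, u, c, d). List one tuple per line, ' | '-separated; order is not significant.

Subexpression sizes:
  T → 4
  S → 4
  ρ[c/h](S) → 4
  (T ⋈[a=d] ρ[c/h](S)) → 3
  σ[g<=4]((T ⋈[a=d] ρ[c/h](S))) → 3

== RESULT ==
a | g | u | c | d
1 | 2 | s | 7 | 1
2 | 1 | r | 8 | 2
2 | 4 | q | 8 | 2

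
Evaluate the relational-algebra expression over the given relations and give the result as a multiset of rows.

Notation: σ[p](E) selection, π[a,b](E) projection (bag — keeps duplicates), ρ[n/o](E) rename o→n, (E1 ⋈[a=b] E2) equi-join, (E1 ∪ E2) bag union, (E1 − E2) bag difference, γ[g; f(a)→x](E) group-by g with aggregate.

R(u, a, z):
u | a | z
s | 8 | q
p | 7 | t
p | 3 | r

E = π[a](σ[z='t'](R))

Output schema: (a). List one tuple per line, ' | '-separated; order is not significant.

Subexpression sizes:
  R → 3
  σ[z='t'](R) → 1
  π[a](σ[z='t'](R)) → 1

== RESULT ==
a
7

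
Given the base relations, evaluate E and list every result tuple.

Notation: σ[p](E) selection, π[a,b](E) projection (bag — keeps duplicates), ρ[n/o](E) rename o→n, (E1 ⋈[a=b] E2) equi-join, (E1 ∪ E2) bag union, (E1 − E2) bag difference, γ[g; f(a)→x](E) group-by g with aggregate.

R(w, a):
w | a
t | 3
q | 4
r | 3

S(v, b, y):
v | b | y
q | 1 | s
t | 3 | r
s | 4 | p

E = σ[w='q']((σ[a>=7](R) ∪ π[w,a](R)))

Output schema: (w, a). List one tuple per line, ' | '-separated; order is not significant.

Subexpression sizes:
  R → 3
  σ[a>=7](R) → 0
  R → 3
  π[w,a](R) → 3
  (σ[a>=7](R) ∪ π[w,a](R)) → 3
  σ[w='q']((σ[a>=7](R) ∪ π[w,a](R))) → 1

== RESULT ==
w | a
q | 4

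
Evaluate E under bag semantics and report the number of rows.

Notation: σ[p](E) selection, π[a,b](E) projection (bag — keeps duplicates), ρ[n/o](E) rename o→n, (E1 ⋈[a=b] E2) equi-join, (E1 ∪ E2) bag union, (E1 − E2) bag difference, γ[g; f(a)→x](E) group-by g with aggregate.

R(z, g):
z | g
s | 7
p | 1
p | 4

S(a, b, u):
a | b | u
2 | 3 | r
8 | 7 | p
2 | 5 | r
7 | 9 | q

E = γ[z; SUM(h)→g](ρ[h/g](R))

Per-node cardinality:
  R → 3
  ρ[h/g](R) → 3
  γ[z; SUM(h)→g](ρ[h/g](R)) → 2

|E| = 2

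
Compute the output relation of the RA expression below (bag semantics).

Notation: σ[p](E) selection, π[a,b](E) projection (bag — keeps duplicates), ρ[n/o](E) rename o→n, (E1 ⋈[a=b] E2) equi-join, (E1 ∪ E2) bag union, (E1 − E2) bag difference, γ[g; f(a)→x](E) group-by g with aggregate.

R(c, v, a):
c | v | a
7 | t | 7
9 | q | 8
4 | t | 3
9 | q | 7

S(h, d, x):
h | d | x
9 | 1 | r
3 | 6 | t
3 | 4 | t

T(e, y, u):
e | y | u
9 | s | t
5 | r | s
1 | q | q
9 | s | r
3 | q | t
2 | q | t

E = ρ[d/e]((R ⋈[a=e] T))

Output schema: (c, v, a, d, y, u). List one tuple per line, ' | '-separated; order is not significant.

Stepwise |·|:
  R → 4
  T → 6
  (R ⋈[a=e] T) → 1
  ρ[d/e]((R ⋈[a=e] T)) → 1

== RESULT ==
c | v | a | d | y | u
4 | t | 3 | 3 | q | t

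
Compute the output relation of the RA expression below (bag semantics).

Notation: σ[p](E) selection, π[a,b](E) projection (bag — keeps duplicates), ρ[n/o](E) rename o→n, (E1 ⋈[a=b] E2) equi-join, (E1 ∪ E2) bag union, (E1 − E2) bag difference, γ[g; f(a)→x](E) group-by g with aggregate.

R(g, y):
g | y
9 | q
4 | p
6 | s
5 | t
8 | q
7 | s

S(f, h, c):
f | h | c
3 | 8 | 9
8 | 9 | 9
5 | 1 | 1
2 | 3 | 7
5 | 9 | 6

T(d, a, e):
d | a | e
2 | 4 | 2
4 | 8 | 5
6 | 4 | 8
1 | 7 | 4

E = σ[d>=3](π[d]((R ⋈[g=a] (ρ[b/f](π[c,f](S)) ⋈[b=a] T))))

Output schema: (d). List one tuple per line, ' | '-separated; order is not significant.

Row counts bottom-up:
  R → 6
  S → 5
  π[c,f](S) → 5
  ρ[b/f](π[c,f](S)) → 5
  T → 4
  (ρ[b/f](π[c,f](S)) ⋈[b=a] T) → 1
  (R ⋈[g=a] (ρ[b/f](π[c,f](S)) ⋈[b=a] T)) → 1
  π[d]((R ⋈[g=a] (ρ[b/f](π[c,f](S)) ⋈[b=a] T))) → 1
  σ[d>=3](π[d]((R ⋈[g=a] (ρ[b/f](π[c,f](S)) ⋈[b=a] T)))) → 1

== RESULT ==
d
4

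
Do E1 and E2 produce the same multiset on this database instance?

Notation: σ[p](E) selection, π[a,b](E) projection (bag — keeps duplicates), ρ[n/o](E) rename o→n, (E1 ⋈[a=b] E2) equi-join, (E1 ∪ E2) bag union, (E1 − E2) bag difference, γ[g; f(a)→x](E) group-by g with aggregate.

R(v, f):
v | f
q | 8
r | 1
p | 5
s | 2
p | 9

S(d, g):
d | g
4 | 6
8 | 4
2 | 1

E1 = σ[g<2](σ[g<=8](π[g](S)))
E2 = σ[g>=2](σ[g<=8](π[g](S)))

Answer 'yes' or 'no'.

E1 per-node cardinality:
  S → 3
  π[g](S) → 3
  σ[g<=8](π[g](S)) → 3
  σ[g<2](σ[g<=8](π[g](S))) → 1
E2 per-node cardinality:
  S → 3
  π[g](S) → 3
  σ[g<=8](π[g](S)) → 3
  σ[g>=2](σ[g<=8](π[g](S))) → 2

E1 result:
g
1
E2 result:
g
4
6
Witness: (6,) appears 0× in E1 but 1× in E2.

no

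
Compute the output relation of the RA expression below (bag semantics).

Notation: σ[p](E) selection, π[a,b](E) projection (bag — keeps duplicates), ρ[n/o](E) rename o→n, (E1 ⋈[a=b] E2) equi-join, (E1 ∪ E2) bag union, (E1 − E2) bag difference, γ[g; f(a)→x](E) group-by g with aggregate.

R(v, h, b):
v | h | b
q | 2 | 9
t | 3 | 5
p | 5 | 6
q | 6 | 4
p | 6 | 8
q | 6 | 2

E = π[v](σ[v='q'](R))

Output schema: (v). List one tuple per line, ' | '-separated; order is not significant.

Per-node cardinality:
  R → 6
  σ[v='q'](R) → 3
  π[v](σ[v='q'](R)) → 3

== RESULT ==
v
q
q
q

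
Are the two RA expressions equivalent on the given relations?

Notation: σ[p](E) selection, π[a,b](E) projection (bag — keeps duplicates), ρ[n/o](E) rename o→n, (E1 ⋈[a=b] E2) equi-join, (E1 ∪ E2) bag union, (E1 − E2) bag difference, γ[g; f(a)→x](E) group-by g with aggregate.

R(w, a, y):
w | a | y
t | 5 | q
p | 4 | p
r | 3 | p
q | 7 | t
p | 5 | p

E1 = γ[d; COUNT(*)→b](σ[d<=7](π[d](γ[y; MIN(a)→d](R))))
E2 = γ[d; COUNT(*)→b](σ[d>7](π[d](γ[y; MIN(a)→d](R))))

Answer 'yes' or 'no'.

E1 row counts bottom-up:
  R → 5
  γ[y; MIN(a)→d](R) → 3
  π[d](γ[y; MIN(a)→d](R)) → 3
  σ[d<=7](π[d](γ[y; MIN(a)→d](R))) → 3
  γ[d; COUNT(*)→b](σ[d<=7](π[d](γ[y; MIN(a)→d](R)))) → 3
E2 row counts bottom-up:
  R → 5
  γ[y; MIN(a)→d](R) → 3
  π[d](γ[y; MIN(a)→d](R)) → 3
  σ[d>7](π[d](γ[y; MIN(a)→d](R))) → 0
  γ[d; COUNT(*)→b](σ[d>7](π[d](γ[y; MIN(a)→d](R)))) → 0

E1 result:
d | b
3 | 1
5 | 1
7 | 1
E2 result:
d | b
(0 rows)
Witness: (3, 1) appears 1× in E1 but 0× in E2.

no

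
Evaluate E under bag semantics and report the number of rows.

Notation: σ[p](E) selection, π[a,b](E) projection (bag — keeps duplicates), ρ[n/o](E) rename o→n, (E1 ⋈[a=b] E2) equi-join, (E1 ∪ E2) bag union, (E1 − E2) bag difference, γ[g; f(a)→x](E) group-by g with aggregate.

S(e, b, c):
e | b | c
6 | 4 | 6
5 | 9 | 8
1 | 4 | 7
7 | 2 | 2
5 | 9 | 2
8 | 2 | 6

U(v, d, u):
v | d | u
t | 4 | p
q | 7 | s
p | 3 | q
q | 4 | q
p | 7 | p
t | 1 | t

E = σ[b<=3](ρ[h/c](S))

Per-node cardinality:
  S → 6
  ρ[h/c](S) → 6
  σ[b<=3](ρ[h/c](S)) → 2

|E| = 2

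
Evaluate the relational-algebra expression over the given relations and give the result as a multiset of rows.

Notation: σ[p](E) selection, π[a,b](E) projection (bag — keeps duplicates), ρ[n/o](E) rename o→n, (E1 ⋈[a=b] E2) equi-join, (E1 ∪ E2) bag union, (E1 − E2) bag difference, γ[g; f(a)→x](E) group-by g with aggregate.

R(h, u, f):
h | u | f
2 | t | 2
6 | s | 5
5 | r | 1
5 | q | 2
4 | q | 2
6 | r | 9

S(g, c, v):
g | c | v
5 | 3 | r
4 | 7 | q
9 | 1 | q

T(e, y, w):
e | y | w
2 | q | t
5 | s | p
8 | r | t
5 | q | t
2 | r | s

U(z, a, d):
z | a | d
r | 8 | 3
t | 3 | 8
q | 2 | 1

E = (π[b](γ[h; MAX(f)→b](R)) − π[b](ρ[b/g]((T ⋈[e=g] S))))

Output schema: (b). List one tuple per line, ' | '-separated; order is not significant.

Subexpression sizes:
  R → 6
  γ[h; MAX(f)→b](R) → 4
  π[b](γ[h; MAX(f)→b](R)) → 4
  T → 5
  S → 3
  (T ⋈[e=g] S) → 2
  ρ[b/g]((T ⋈[e=g] S)) → 2
  π[b](ρ[b/g]((T ⋈[e=g] S))) → 2
  (π[b](γ[h; MAX(f)→b](R)) − π[b](ρ[b/g]((T ⋈[e=g] S)))) → 4

== RESULT ==
b
2
2
2
9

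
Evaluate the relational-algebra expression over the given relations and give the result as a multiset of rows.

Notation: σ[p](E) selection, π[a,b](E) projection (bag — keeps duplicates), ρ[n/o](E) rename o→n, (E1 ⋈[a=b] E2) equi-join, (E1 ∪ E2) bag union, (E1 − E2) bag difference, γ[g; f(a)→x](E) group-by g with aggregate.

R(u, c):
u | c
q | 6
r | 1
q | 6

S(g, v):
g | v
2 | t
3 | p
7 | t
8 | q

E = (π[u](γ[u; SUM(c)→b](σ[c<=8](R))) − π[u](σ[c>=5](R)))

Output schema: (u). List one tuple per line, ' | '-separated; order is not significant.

Stepwise |·|:
  R → 3
  σ[c<=8](R) → 3
  γ[u; SUM(c)→b](σ[c<=8](R)) → 2
  π[u](γ[u; SUM(c)→b](σ[c<=8](R))) → 2
  R → 3
  σ[c>=5](R) → 2
  π[u](σ[c>=5](R)) → 2
  (π[u](γ[u; SUM(c)→b](σ[c<=8](R))) − π[u](σ[c>=5](R))) → 1

== RESULT ==
u
r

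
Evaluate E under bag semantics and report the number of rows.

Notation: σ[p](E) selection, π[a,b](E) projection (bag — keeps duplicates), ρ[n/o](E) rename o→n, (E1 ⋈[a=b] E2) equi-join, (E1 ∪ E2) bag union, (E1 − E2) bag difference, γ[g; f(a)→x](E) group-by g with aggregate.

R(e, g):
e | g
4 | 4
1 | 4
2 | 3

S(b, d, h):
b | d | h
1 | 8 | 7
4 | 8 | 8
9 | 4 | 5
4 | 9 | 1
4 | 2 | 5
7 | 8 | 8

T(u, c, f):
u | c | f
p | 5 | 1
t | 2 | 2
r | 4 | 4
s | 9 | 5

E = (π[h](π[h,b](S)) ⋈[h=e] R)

Per-node cardinality:
  S → 6
  π[h,b](S) → 6
  π[h](π[h,b](S)) → 6
  R → 3
  (π[h](π[h,b](S)) ⋈[h=e] R) → 1

|E| = 1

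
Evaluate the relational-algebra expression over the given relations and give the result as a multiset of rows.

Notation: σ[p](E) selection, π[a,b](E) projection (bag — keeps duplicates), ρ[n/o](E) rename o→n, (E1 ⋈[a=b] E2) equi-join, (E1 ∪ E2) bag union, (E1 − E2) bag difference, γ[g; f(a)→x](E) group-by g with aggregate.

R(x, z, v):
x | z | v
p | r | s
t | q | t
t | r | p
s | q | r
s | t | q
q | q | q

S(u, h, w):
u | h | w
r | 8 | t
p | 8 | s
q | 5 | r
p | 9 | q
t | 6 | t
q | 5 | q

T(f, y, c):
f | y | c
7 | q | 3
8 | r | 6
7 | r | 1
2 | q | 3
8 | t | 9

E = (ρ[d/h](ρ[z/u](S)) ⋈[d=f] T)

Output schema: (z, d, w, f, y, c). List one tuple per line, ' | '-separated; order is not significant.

Row counts bottom-up:
  S → 6
  ρ[z/u](S) → 6
  ρ[d/h](ρ[z/u](S)) → 6
  T → 5
  (ρ[d/h](ρ[z/u](S)) ⋈[d=f] T) → 4

== RESULT ==
z | d | w | f | y | c
p | 8 | s | 8 | r | 6
p | 8 | s | 8 | t | 9
r | 8 | t | 8 | r | 6
r | 8 | t | 8 | t | 9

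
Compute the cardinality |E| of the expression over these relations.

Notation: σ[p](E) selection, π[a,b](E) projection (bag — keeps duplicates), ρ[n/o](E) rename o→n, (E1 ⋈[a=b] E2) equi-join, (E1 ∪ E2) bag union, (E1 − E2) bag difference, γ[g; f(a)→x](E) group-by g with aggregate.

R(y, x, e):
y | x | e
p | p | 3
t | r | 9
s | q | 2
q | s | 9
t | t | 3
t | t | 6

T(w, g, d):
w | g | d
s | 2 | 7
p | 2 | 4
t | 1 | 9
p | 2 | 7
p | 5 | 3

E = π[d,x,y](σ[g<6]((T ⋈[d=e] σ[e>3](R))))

Row counts bottom-up:
  T → 5
  R → 6
  σ[e>3](R) → 3
  (T ⋈[d=e] σ[e>3](R)) → 2
  σ[g<6]((T ⋈[d=e] σ[e>3](R))) → 2
  π[d,x,y](σ[g<6]((T ⋈[d=e] σ[e>3](R)))) → 2

|E| = 2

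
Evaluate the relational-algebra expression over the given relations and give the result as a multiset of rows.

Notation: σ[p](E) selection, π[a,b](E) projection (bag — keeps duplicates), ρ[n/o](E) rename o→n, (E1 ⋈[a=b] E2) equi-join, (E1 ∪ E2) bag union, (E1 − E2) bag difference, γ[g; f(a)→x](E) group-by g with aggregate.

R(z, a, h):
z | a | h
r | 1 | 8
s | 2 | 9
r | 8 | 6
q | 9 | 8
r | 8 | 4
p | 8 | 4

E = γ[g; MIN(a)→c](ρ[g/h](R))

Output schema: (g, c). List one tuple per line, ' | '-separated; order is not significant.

Per-node cardinality:
  R → 6
  ρ[g/h](R) → 6
  γ[g; MIN(a)→c](ρ[g/h](R)) → 4

== RESULT ==
g | c
4 | 8
6 | 8
8 | 1
9 | 2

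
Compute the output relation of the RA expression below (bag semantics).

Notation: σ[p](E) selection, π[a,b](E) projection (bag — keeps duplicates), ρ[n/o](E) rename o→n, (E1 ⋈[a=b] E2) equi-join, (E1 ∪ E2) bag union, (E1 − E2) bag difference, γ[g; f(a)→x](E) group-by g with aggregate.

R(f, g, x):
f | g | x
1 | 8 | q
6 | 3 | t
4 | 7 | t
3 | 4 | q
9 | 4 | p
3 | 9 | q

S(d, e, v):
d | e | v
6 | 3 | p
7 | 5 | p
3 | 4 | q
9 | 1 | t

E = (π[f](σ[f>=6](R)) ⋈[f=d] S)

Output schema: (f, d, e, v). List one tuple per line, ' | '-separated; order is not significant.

Stepwise |·|:
  R → 6
  σ[f>=6](R) → 2
  π[f](σ[f>=6](R)) → 2
  S → 4
  (π[f](σ[f>=6](R)) ⋈[f=d] S) → 2

== RESULT ==
f | d | e | v
6 | 6 | 3 | p
9 | 9 | 1 | t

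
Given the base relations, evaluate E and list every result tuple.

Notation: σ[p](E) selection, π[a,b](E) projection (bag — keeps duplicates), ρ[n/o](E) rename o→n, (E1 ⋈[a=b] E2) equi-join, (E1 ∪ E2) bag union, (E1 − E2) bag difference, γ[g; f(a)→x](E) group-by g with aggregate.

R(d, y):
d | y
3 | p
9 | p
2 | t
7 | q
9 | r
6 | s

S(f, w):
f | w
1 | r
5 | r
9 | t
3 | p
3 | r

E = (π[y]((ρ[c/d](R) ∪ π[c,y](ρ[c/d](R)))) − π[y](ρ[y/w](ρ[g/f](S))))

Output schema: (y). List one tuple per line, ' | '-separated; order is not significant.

Per-node cardinality:
  R → 6
  ρ[c/d](R) → 6
  R → 6
  ρ[c/d](R) → 6
  π[c,y](ρ[c/d](R)) → 6
  (ρ[c/d](R) ∪ π[c,y](ρ[c/d](R))) → 12
  π[y]((ρ[c/d](R) ∪ π[c,y](ρ[c/d](R)))) → 12
  S → 5
  ρ[g/f](S) → 5
  ρ[y/w](ρ[g/f](S)) → 5
  π[y](ρ[y/w](ρ[g/f](S))) → 5
  (π[y]((ρ[c/d](R) ∪ π[c,y](ρ[c/d](R)))) − π[y](ρ[y/w](ρ[g/f](S)))) → 8

== RESULT ==
y
p
p
p
q
q
s
s
t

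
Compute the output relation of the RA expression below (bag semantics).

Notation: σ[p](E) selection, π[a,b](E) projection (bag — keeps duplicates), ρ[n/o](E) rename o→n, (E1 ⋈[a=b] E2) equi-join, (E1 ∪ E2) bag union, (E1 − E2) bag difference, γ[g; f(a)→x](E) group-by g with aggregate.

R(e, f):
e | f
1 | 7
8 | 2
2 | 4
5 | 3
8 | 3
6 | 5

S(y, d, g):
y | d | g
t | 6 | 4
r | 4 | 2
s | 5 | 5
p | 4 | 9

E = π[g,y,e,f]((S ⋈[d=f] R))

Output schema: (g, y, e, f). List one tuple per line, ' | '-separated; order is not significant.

Row counts bottom-up:
  S → 4
  R → 6
  (S ⋈[d=f] R) → 3
  π[g,y,e,f]((S ⋈[d=f] R)) → 3

== RESULT ==
g | y | e | f
2 | r | 2 | 4
5 | s | 6 | 5
9 | p | 2 | 4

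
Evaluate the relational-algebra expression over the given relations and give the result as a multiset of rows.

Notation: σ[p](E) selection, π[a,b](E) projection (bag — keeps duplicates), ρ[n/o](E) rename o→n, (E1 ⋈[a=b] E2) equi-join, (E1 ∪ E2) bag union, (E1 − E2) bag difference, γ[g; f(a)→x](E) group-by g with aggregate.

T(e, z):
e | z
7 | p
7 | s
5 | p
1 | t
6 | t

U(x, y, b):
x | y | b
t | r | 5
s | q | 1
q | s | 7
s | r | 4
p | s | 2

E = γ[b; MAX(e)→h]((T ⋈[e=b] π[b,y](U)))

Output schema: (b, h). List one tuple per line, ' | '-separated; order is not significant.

Row counts bottom-up:
  T → 5
  U → 5
  π[b,y](U) → 5
  (T ⋈[e=b] π[b,y](U)) → 4
  γ[b; MAX(e)→h]((T ⋈[e=b] π[b,y](U))) → 3

== RESULT ==
b | h
1 | 1
5 | 5
7 | 7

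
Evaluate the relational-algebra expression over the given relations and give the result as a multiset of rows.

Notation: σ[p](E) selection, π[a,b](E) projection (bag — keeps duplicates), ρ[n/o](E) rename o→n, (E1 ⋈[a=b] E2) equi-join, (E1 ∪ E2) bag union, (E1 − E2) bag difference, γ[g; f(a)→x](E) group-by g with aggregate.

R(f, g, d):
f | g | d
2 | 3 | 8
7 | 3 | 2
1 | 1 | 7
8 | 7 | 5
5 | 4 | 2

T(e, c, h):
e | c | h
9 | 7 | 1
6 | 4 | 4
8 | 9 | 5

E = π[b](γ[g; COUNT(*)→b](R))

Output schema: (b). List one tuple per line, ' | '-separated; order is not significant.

Subexpression sizes:
  R → 5
  γ[g; COUNT(*)→b](R) → 4
  π[b](γ[g; COUNT(*)→b](R)) → 4

== RESULT ==
b
1
1
1
2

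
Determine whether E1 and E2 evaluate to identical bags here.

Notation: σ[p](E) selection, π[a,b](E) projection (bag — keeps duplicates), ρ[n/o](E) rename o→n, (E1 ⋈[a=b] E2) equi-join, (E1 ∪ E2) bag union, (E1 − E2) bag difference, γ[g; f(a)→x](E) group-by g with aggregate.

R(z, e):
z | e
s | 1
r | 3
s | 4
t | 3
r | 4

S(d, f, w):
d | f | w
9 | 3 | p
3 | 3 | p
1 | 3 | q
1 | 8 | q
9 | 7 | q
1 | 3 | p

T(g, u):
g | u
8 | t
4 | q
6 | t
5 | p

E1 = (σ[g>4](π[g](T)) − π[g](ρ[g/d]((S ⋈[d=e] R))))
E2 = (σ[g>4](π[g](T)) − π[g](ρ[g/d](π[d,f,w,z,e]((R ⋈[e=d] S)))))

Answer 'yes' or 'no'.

E1 row counts bottom-up:
  T → 4
  π[g](T) → 4
  σ[g>4](π[g](T)) → 3
  S → 6
  R → 5
  (S ⋈[d=e] R) → 5
  ρ[g/d]((S ⋈[d=e] R)) → 5
  π[g](ρ[g/d]((S ⋈[d=e] R))) → 5
  (σ[g>4](π[g](T)) − π[g](ρ[g/d]((S ⋈[d=e] R)))) → 3
E2 row counts bottom-up:
  T → 4
  π[g](T) → 4
  σ[g>4](π[g](T)) → 3
  R → 5
  S → 6
  (R ⋈[e=d] S) → 5
  π[d,f,w,z,e]((R ⋈[e=d] S)) → 5
  ρ[g/d](π[d,f,w,z,e]((R ⋈[e=d] S))) → 5
  π[g](ρ[g/d](π[d,f,w,z,e]((R ⋈[e=d] S)))) → 5
  (σ[g>4](π[g](T)) − π[g](ρ[g/d](π[d,f,w,z,e]((R ⋈[e=d] S))))) → 3

E1 and E2 produce the same multiset:
g
5
6
8

yes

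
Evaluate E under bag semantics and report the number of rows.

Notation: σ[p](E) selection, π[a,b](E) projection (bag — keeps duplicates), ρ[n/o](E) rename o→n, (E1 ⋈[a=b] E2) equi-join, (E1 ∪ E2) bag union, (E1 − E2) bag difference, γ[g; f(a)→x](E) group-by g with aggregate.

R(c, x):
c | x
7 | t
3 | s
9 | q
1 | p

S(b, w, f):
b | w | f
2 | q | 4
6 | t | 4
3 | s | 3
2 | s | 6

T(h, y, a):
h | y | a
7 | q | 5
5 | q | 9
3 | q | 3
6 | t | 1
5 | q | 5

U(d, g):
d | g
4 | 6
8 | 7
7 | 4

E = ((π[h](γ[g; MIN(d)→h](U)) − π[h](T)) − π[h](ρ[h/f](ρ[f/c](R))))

Stepwise |·|:
  U → 3
  γ[g; MIN(d)→h](U) → 3
  π[h](γ[g; MIN(d)→h](U)) → 3
  T → 5
  π[h](T) → 5
  (π[h](γ[g; MIN(d)→h](U)) − π[h](T)) → 2
  R → 4
  ρ[f/c](R) → 4
  ρ[h/f](ρ[f/c](R)) → 4
  π[h](ρ[h/f](ρ[f/c](R))) → 4
  ((π[h](γ[g; MIN(d)→h](U)) − π[h](T)) − π[h](ρ[h/f](ρ[f/c](R)))) → 2

|E| = 2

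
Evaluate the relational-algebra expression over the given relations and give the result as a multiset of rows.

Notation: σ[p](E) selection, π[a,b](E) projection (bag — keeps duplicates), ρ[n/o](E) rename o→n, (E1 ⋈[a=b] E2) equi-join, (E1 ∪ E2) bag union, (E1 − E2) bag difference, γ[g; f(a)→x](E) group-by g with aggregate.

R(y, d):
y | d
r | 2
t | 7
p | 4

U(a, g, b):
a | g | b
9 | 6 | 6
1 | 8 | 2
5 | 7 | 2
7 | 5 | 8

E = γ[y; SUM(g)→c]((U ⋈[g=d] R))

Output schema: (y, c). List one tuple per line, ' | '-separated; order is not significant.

Per-node cardinality:
  U → 4
  R → 3
  (U ⋈[g=d] R) → 1
  γ[y; SUM(g)→c]((U ⋈[g=d] R)) → 1

== RESULT ==
y | c
t | 7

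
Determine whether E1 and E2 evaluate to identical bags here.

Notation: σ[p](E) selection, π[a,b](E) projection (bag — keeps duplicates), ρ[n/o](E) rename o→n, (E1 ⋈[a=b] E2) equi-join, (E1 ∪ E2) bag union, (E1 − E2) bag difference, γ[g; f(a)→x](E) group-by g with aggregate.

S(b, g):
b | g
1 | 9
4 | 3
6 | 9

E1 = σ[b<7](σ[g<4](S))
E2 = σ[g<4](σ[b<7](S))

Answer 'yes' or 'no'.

E1 stepwise |·|:
  S → 3
  σ[g<4](S) → 1
  σ[b<7](σ[g<4](S)) → 1
E2 stepwise |·|:
  S → 3
  σ[b<7](S) → 3
  σ[g<4](σ[b<7](S)) → 1

E1 and E2 produce the same multiset:
b | g
4 | 3

yes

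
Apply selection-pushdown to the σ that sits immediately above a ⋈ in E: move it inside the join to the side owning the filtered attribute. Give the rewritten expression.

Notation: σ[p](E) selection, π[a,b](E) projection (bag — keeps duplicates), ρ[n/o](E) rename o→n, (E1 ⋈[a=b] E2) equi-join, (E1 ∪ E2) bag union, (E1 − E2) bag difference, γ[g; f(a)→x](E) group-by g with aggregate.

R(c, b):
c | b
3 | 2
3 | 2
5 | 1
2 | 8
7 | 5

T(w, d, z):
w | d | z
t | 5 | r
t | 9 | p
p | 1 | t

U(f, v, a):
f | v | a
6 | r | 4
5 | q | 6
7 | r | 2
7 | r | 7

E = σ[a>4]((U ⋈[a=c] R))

σ filters on a, owned by the left side.
E' = (σ[a>4](U) ⋈[a=c] R)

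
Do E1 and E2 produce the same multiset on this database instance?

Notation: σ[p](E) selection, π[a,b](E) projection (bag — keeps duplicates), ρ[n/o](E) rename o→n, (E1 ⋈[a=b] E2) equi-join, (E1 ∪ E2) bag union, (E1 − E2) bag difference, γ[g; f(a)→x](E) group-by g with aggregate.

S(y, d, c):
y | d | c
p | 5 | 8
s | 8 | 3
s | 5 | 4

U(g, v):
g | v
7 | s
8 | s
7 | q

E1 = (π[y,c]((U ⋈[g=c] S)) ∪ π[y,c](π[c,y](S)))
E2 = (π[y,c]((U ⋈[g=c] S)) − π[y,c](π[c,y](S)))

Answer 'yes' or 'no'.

E1 subexpression sizes:
  U → 3
  S → 3
  (U ⋈[g=c] S) → 1
  π[y,c]((U ⋈[g=c] S)) → 1
  S → 3
  π[c,y](S) → 3
  π[y,c](π[c,y](S)) → 3
  (π[y,c]((U ⋈[g=c] S)) ∪ π[y,c](π[c,y](S))) → 4
E2 subexpression sizes:
  U → 3
  S → 3
  (U ⋈[g=c] S) → 1
  π[y,c]((U ⋈[g=c] S)) → 1
  S → 3
  π[c,y](S) → 3
  π[y,c](π[c,y](S)) → 3
  (π[y,c]((U ⋈[g=c] S)) − π[y,c](π[c,y](S))) → 0

E1 result:
y | c
p | 8
p | 8
s | 3
s | 4
E2 result:
y | c
(0 rows)
Witness: ('s', 4) appears 1× in E1 but 0× in E2.

no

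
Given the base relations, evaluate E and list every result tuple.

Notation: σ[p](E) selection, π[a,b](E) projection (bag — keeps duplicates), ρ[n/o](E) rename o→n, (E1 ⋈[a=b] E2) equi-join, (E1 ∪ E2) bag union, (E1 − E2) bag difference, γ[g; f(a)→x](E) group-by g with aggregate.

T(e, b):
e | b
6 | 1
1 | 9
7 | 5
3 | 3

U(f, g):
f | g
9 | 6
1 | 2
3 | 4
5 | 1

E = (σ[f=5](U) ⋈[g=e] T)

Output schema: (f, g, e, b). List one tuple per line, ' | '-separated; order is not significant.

Row counts bottom-up:
  U → 4
  σ[f=5](U) → 1
  T → 4
  (σ[f=5](U) ⋈[g=e] T) → 1

== RESULT ==
f | g | e | b
5 | 1 | 1 | 9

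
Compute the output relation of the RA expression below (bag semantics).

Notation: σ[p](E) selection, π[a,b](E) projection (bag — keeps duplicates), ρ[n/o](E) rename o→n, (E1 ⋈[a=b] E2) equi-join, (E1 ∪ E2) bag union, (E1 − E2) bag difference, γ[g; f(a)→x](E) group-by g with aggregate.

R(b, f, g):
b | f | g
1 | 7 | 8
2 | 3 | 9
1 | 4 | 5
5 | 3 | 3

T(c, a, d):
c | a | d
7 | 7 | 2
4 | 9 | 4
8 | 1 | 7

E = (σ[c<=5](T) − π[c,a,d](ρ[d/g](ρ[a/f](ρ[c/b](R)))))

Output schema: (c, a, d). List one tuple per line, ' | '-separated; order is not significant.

Per-node cardinality:
  T → 3
  σ[c<=5](T) → 1
  R → 4
  ρ[c/b](R) → 4
  ρ[a/f](ρ[c/b](R)) → 4
  ρ[d/g](ρ[a/f](ρ[c/b](R))) → 4
  π[c,a,d](ρ[d/g](ρ[a/f](ρ[c/b](R)))) → 4
  (σ[c<=5](T) − π[c,a,d](ρ[d/g](ρ[a/f](ρ[c/b](R))))) → 1

== RESULT ==
c | a | d
4 | 9 | 4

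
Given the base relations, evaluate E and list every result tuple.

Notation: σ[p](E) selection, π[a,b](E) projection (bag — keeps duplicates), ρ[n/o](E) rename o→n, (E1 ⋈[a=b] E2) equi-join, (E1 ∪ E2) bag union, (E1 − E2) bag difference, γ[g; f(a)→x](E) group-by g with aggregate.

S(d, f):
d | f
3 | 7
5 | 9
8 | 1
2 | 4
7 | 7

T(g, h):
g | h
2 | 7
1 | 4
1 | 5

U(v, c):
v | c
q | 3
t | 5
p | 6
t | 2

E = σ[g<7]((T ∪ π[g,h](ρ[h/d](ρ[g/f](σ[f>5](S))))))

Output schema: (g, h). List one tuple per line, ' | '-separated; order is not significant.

Subexpression sizes:
  T → 3
  S → 5
  σ[f>5](S) → 3
  ρ[g/f](σ[f>5](S)) → 3
  ρ[h/d](ρ[g/f](σ[f>5](S))) → 3
  π[g,h](ρ[h/d](ρ[g/f](σ[f>5](S)))) → 3
  (T ∪ π[g,h](ρ[h/d](ρ[g/f](σ[f>5](S))))) → 6
  σ[g<7]((T ∪ π[g,h](ρ[h/d](ρ[g/f](σ[f>5](S)))))) → 3

== RESULT ==
g | h
1 | 4
1 | 5
2 | 7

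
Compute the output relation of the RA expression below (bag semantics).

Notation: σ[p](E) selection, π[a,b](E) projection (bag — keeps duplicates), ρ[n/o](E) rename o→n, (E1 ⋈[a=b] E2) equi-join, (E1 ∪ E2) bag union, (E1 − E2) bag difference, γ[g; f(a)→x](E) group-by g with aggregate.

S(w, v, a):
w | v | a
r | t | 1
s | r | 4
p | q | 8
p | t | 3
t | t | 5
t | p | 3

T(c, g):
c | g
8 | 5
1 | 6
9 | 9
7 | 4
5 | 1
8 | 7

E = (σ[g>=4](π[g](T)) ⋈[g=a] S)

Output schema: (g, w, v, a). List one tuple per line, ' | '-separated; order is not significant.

Per-node cardinality:
  T → 6
  π[g](T) → 6
  σ[g>=4](π[g](T)) → 5
  S → 6
  (σ[g>=4](π[g](T)) ⋈[g=a] S) → 2

== RESULT ==
g | w | v | a
4 | s | r | 4
5 | t | t | 5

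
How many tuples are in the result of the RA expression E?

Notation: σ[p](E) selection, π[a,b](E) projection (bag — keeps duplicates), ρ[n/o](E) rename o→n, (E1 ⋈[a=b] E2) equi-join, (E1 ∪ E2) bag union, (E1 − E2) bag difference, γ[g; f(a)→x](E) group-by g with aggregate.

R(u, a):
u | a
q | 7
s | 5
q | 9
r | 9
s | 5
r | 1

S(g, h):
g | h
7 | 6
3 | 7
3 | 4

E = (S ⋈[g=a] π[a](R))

Row counts bottom-up:
  S → 3
  R → 6
  π[a](R) → 6
  (S ⋈[g=a] π[a](R)) → 1

|E| = 1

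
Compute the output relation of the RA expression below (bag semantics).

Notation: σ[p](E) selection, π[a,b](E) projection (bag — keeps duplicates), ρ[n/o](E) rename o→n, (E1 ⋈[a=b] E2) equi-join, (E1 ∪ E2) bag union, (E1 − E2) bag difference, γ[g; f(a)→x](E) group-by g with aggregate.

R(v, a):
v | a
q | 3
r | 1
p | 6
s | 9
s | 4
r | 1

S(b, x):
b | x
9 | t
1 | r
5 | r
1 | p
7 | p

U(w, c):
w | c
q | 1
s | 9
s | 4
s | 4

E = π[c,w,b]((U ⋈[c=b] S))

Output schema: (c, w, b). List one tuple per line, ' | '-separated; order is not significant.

Row counts bottom-up:
  U → 4
  S → 5
  (U ⋈[c=b] S) → 3
  π[c,w,b]((U ⋈[c=b] S)) → 3

== RESULT ==
c | w | b
1 | q | 1
1 | q | 1
9 | s | 9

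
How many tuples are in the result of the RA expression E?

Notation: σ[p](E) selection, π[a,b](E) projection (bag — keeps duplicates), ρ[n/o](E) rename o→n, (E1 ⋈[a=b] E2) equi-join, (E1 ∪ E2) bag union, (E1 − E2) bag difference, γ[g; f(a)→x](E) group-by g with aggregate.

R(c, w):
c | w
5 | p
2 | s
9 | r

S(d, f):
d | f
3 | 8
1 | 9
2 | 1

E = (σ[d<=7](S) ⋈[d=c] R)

Subexpression sizes:
  S → 3
  σ[d<=7](S) → 3
  R → 3
  (σ[d<=7](S) ⋈[d=c] R) → 1

|E| = 1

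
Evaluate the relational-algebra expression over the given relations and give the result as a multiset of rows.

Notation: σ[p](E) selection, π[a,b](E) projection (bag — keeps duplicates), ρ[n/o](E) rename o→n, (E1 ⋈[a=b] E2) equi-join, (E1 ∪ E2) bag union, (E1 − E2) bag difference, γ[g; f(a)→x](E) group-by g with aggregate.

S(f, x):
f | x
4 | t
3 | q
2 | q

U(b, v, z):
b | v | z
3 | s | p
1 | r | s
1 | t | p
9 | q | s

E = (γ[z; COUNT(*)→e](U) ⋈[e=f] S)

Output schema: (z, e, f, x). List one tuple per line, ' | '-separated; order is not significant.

Row counts bottom-up:
  U → 4
  γ[z; COUNT(*)→e](U) → 2
  S → 3
  (γ[z; COUNT(*)→e](U) ⋈[e=f] S) → 2

== RESULT ==
z | e | f | x
p | 2 | 2 | q
s | 2 | 2 | q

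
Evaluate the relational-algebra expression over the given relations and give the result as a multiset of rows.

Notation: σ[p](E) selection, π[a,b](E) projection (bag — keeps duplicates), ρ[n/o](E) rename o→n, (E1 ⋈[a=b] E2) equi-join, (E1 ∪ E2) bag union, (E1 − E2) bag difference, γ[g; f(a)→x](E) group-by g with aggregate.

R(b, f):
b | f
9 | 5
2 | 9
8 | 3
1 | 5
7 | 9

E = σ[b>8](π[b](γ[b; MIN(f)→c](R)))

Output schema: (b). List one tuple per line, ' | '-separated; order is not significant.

Row counts bottom-up:
  R → 5
  γ[b; MIN(f)→c](R) → 5
  π[b](γ[b; MIN(f)→c](R)) → 5
  σ[b>8](π[b](γ[b; MIN(f)→c](R))) → 1

== RESULT ==
b
9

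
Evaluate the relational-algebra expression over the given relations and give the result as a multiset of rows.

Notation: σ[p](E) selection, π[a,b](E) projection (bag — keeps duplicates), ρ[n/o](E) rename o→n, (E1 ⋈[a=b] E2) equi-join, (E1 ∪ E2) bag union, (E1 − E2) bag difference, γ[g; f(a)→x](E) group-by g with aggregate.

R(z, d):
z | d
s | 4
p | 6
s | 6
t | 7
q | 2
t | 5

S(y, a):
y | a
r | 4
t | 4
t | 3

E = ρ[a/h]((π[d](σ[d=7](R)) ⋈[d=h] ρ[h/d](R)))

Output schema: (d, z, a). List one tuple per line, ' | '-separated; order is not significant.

Per-node cardinality:
  R → 6
  σ[d=7](R) → 1
  π[d](σ[d=7](R)) → 1
  R → 6
  ρ[h/d](R) → 6
  (π[d](σ[d=7](R)) ⋈[d=h] ρ[h/d](R)) → 1
  ρ[a/h]((π[d](σ[d=7](R)) ⋈[d=h] ρ[h/d](R))) → 1

== RESULT ==
d | z | a
7 | t | 7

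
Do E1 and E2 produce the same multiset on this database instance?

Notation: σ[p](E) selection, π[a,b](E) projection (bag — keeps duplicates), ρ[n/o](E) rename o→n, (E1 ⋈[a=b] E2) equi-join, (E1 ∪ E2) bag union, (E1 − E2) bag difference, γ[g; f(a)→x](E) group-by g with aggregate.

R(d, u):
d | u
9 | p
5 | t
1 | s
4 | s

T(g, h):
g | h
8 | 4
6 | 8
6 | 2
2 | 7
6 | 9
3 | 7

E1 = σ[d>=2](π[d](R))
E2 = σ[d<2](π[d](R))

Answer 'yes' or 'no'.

E1 stepwise |·|:
  R → 4
  π[d](R) → 4
  σ[d>=2](π[d](R)) → 3
E2 stepwise |·|:
  R → 4
  π[d](R) → 4
  σ[d<2](π[d](R)) → 1

E1 result:
d
4
5
9
E2 result:
d
1
Witness: (1,) appears 0× in E1 but 1× in E2.

no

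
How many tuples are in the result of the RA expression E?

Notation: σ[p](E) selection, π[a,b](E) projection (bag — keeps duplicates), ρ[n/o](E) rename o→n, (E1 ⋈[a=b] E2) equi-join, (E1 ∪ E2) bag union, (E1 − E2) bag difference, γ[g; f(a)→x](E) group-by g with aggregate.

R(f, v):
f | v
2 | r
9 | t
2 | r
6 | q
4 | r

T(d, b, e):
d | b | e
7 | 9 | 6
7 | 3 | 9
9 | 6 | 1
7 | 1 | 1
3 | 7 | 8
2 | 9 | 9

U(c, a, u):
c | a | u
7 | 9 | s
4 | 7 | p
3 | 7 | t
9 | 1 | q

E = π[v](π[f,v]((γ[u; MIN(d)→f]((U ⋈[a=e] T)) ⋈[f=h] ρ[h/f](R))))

Stepwise |·|:
  U → 4
  T → 6
  (U ⋈[a=e] T) → 4
  γ[u; MIN(d)→f]((U ⋈[a=e] T)) → 2
  R → 5
  ρ[h/f](R) → 5
  (γ[u; MIN(d)→f]((U ⋈[a=e] T)) ⋈[f=h] ρ[h/f](R)) → 2
  π[f,v]((γ[u; MIN(d)→f]((U ⋈[a=e] T)) ⋈[f=h] ρ[h/f](R))) → 2
  π[v](π[f,v]((γ[u; MIN(d)→f]((U ⋈[a=e] T)) ⋈[f=h] ρ[h/f](R)))) → 2

|E| = 2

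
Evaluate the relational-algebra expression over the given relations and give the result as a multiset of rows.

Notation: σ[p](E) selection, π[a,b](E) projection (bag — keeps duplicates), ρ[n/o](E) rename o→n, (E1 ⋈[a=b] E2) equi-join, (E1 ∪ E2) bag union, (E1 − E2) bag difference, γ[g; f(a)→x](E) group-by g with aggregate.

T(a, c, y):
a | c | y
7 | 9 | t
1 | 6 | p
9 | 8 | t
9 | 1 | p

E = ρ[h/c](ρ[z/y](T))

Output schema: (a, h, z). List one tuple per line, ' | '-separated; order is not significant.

Row counts bottom-up:
  T → 4
  ρ[z/y](T) → 4
  ρ[h/c](ρ[z/y](T)) → 4

== RESULT ==
a | h | z
1 | 6 | p
7 | 9 | t
9 | 1 | p
9 | 8 | t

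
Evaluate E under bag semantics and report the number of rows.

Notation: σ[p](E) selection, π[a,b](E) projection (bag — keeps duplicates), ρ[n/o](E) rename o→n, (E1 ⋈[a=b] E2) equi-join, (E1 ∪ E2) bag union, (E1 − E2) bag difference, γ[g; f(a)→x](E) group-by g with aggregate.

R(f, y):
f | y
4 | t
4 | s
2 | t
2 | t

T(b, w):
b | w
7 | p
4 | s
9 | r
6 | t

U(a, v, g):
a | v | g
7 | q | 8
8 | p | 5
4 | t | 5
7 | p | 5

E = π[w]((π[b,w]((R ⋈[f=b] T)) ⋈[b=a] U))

Stepwise |·|:
  R → 4
  T → 4
  (R ⋈[f=b] T) → 2
  π[b,w]((R ⋈[f=b] T)) → 2
  U → 4
  (π[b,w]((R ⋈[f=b] T)) ⋈[b=a] U) → 2
  π[w]((π[b,w]((R ⋈[f=b] T)) ⋈[b=a] U)) → 2

|E| = 2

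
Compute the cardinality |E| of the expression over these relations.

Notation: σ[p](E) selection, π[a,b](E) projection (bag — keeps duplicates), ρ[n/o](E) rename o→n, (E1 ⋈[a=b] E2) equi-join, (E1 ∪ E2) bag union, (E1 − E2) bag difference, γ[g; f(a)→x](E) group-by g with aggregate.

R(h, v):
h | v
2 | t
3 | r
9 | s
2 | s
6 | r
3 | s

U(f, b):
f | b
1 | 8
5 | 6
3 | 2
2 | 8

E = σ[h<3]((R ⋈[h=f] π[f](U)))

Subexpression sizes:
  R → 6
  U → 4
  π[f](U) → 4
  (R ⋈[h=f] π[f](U)) → 4
  σ[h<3]((R ⋈[h=f] π[f](U))) → 2

|E| = 2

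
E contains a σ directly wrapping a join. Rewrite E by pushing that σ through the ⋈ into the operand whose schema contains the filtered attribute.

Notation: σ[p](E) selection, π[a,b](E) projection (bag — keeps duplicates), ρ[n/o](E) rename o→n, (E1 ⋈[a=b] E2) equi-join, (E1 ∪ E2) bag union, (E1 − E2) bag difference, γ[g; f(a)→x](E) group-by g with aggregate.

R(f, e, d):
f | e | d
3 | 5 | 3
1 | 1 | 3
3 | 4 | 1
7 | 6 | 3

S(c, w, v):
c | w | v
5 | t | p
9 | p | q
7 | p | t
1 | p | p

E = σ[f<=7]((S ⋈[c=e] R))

σ filters on f, owned by the right side.
E' = (S ⋈[c=e] σ[f<=7](R))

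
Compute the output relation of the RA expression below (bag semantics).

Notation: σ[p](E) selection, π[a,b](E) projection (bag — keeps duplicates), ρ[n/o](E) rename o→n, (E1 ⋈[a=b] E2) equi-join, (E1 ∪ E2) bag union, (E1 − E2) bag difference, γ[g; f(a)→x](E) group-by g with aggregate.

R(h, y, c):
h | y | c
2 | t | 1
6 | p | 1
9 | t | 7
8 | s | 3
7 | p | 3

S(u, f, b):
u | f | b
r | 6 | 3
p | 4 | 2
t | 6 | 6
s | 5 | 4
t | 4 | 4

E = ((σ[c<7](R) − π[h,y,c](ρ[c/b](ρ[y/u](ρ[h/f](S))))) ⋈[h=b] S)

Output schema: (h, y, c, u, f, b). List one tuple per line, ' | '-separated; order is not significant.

Row counts bottom-up:
  R → 5
  σ[c<7](R) → 4
  S → 5
  ρ[h/f](S) → 5
  ρ[y/u](ρ[h/f](S)) → 5
  ρ[c/b](ρ[y/u](ρ[h/f](S))) → 5
  π[h,y,c](ρ[c/b](ρ[y/u](ρ[h/f](S)))) → 5
  (σ[c<7](R) − π[h,y,c](ρ[c/b](ρ[y/u](ρ[h/f](S))))) → 4
  S → 5
  ((σ[c<7](R) − π[h,y,c](ρ[c/b](ρ[y/u](ρ[h/f](S))))) ⋈[h=b] S) → 2

== RESULT ==
h | y | c | u | f | b
2 | t | 1 | p | 4 | 2
6 | p | 1 | t | 6 | 6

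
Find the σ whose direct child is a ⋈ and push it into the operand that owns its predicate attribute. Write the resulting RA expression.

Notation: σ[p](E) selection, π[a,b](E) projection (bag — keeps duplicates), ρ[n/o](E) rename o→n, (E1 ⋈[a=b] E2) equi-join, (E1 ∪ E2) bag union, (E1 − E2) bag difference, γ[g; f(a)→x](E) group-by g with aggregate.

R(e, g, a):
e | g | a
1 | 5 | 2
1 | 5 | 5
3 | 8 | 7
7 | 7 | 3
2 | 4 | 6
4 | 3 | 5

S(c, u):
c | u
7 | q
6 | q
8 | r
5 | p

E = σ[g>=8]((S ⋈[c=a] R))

σ filters on g, owned by the right side.
E' = (S ⋈[c=a] σ[g>=8](R))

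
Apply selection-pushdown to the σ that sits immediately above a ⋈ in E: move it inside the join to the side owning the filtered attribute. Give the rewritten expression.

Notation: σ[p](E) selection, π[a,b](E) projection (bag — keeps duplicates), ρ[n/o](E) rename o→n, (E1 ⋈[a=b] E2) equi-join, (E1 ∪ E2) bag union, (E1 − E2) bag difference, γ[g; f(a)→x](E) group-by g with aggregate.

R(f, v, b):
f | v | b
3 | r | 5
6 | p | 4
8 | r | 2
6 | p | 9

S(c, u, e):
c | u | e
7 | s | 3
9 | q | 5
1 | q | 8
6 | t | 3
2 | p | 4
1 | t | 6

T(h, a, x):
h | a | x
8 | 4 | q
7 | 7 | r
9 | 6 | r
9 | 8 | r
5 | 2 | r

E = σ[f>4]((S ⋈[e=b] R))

σ filters on f, owned by the right side.
E' = (S ⋈[e=b] σ[f>4](R))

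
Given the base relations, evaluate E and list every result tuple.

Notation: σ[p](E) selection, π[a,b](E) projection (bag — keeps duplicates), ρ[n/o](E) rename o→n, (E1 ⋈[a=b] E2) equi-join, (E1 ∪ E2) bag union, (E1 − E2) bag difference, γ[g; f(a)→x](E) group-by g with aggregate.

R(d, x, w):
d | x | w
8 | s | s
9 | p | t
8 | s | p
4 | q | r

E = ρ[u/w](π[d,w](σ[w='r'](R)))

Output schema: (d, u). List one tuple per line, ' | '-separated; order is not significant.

Row counts bottom-up:
  R → 4
  σ[w='r'](R) → 1
  π[d,w](σ[w='r'](R)) → 1
  ρ[u/w](π[d,w](σ[w='r'](R))) → 1

== RESULT ==
d | u
4 | r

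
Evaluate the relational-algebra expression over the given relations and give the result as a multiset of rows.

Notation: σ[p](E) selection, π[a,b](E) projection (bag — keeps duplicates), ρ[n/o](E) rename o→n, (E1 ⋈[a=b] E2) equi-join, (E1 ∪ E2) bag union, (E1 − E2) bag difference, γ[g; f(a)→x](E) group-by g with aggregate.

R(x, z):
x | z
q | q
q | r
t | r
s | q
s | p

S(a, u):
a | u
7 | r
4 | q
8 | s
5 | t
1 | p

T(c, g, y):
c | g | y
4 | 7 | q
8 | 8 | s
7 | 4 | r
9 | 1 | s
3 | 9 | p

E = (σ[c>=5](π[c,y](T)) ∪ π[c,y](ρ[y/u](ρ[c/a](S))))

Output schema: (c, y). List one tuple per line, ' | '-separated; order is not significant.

Stepwise |·|:
  T → 5
  π[c,y](T) → 5
  σ[c>=5](π[c,y](T)) → 3
  S → 5
  ρ[c/a](S) → 5
  ρ[y/u](ρ[c/a](S)) → 5
  π[c,y](ρ[y/u](ρ[c/a](S))) → 5
  (σ[c>=5](π[c,y](T)) ∪ π[c,y](ρ[y/u](ρ[c/a](S)))) → 8

== RESULT ==
c | y
1 | p
4 | q
5 | t
7 | r
7 | r
8 | s
8 | s
9 | s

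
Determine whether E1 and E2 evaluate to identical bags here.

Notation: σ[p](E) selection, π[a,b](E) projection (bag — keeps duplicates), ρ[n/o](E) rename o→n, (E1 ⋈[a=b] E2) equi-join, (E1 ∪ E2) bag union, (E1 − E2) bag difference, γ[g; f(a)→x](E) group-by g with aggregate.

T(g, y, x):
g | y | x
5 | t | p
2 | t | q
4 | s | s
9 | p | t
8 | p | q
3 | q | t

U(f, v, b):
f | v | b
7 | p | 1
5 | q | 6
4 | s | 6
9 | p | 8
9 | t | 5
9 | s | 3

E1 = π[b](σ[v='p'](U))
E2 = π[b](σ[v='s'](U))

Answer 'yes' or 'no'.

E1 subexpression sizes:
  U → 6
  σ[v='p'](U) → 2
  π[b](σ[v='p'](U)) → 2
E2 subexpression sizes:
  U → 6
  σ[v='s'](U) → 2
  π[b](σ[v='s'](U)) → 2

E1 result:
b
1
8
E2 result:
b
3
6
Witness: (6,) appears 0× in E1 but 1× in E2.

no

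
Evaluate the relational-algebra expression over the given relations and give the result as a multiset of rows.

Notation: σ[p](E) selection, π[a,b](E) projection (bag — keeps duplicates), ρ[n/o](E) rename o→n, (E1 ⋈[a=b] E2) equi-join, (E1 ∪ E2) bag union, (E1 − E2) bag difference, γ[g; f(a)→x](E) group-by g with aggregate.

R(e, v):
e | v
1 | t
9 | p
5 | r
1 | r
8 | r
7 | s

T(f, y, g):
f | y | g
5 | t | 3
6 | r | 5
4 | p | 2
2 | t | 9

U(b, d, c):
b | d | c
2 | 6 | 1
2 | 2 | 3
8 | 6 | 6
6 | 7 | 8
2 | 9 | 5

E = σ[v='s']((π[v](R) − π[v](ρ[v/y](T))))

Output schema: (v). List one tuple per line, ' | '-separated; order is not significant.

Row counts bottom-up:
  R → 6
  π[v](R) → 6
  T → 4
  ρ[v/y](T) → 4
  π[v](ρ[v/y](T)) → 4
  (π[v](R) − π[v](ρ[v/y](T))) → 3
  σ[v='s']((π[v](R) − π[v](ρ[v/y](T)))) → 1

== RESULT ==
v
s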